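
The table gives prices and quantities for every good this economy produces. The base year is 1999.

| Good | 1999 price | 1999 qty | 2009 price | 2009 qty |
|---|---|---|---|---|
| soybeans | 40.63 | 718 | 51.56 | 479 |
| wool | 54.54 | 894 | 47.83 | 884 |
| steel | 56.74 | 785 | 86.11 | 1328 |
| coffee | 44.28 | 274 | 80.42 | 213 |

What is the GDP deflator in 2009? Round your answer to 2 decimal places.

130.18

Nominal GDP 2009 = 51.56·479 + 47.83·884 + 86.11·1328 + 80.42·213 = 198462.50.
Real GDP 2009 (at 1999 prices) = 40.63·479 + 54.54·884 + 56.74·1328 + 44.28·213 = 152457.49.
Deflator = Nominal/Real × 100 = 198462.50/152457.49 × 100 = 130.176.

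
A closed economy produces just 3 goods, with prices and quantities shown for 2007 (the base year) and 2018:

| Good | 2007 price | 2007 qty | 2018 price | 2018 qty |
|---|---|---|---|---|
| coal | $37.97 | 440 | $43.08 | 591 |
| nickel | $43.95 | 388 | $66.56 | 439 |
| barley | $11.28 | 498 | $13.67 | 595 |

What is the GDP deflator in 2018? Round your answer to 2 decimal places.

129.66

Nominal GDP 2018 = 43.08·591 + 66.56·439 + 13.67·595 = 62813.77.
Real GDP 2018 (at 2007 prices) = 37.97·591 + 43.95·439 + 11.28·595 = 48445.92.
Deflator = Nominal/Real × 100 = 62813.77/48445.92 × 100 = 129.658.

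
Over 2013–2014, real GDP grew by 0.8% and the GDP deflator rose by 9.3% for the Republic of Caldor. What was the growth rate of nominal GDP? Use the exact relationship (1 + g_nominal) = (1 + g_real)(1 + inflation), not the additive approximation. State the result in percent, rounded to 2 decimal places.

(1 + g_nom) = (1 + g_real)(1 + π) = 1.0080 × 1.0930 = 1.10174.

10.17%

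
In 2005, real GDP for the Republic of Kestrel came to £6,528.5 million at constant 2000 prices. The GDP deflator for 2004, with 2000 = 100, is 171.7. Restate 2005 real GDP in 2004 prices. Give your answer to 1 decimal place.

Real GDP in 2004 prices = Real GDP in 2000 prices × (P_2004/P_2000) = 6528.5 × 1.717 = 11209.43.

£11,209.4 million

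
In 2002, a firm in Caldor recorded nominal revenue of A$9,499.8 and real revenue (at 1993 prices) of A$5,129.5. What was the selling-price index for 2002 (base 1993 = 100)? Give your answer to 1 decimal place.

185.2

selling-price index = (Nominal / Real) × 100 = 9499.8 / 5129.5 × 100 = 185.20.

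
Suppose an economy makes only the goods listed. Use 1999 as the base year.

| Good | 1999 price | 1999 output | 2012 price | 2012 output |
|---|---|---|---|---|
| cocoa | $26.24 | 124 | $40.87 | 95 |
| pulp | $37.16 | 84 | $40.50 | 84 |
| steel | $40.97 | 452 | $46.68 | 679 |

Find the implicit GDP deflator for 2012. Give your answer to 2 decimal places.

Nominal GDP 2012 = 40.87·95 + 40.50·84 + 46.68·679 = 38980.37.
Real GDP 2012 (at 1999 prices) = 26.24·95 + 37.16·84 + 40.97·679 = 33432.87.
Deflator = Nominal/Real × 100 = 38980.37/33432.87 × 100 = 116.593.

116.59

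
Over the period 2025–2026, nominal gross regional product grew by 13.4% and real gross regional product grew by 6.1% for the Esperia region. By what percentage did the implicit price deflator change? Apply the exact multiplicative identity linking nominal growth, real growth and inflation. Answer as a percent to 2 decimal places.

6.88%

(1 + g_nom) = (1 + g_real)(1 + π), so π = 1.1340 / 1.0610 − 1 = 0.06880.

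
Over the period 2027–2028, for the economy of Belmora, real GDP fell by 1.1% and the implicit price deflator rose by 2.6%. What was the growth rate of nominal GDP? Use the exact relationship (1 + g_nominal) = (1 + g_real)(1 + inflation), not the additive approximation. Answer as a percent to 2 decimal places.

(1 + g_nom) = (1 + g_real)(1 + π) = 0.9890 × 1.0260 = 1.01471.

1.47%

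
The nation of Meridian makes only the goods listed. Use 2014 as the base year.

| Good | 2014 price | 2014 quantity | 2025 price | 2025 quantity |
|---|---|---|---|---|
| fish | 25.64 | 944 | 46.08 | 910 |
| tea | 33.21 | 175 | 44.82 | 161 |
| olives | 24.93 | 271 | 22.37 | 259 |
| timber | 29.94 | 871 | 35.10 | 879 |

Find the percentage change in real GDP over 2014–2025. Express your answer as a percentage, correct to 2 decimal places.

Real GDP 2014 = Nominal GDP 2014 = 25.64·944 + 33.21·175 + 24.93·271 + 29.94·871 = 62849.68.
Real GDP 2025 (at 2014 prices) = 25.64·910 + 33.21·161 + 24.93·259 + 29.94·879 = 61453.34.
Real growth = 61453.34/62849.68 − 1 = -0.0222.

-2.22%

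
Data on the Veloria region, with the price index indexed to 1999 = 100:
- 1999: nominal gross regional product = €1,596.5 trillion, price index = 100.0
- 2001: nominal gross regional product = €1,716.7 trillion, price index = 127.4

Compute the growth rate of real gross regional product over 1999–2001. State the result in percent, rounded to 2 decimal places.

-15.60%

Deflate each year: 1999 → 1596.5/1.000 = 1596.50; 2001 → 1716.7/1.274 = 1347.49.
So real gross regional product changed by 1347.49/1596.50 − 1 = -0.1560, i.e. -15.60%.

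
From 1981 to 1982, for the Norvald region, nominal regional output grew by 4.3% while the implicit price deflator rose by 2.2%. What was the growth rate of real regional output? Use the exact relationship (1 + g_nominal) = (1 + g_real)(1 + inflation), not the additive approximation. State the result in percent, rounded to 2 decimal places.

(1 + g_nom) = (1 + g_real)(1 + π), so g_real = 1.0430 / 1.0220 − 1 = 0.02055.

2.05%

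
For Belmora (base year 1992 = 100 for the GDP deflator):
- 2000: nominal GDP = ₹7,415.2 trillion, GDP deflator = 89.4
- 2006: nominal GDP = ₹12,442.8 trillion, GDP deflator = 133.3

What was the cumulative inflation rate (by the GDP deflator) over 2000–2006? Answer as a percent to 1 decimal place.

49.1%

Price-level change = 133.3 / 89.4 − 1 = 0.4911.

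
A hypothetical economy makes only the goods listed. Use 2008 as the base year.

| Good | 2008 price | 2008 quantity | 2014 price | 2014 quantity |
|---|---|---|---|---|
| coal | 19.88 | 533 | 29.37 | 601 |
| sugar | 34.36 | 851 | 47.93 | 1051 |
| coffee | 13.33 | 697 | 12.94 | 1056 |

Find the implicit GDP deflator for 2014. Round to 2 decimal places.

Nominal GDP 2014 = 29.37·601 + 47.93·1051 + 12.94·1056 = 81690.44.
Real GDP 2014 (at 2008 prices) = 19.88·601 + 34.36·1051 + 13.33·1056 = 62136.72.
Deflator = Nominal/Real × 100 = 81690.44/62136.72 × 100 = 131.469.

131.47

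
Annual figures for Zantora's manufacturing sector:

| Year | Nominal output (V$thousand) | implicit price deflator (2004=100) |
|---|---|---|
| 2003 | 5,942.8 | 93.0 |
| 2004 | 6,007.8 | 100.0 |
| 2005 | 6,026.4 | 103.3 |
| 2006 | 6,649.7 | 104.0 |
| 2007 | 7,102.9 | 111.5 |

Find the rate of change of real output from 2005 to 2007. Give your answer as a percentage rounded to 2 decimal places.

Real output 2005 = 6026.4/1.033 = 5833.88.
Real output 2007 = 7102.9/1.115 = 6370.31.
Change = 6370.31/5833.88 − 1 = 0.0920.

9.20%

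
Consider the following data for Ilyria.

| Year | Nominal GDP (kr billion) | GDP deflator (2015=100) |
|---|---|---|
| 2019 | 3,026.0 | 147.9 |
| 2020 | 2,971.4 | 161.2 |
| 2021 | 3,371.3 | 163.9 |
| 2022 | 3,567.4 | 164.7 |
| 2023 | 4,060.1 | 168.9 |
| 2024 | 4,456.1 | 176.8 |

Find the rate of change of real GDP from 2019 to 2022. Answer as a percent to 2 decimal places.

5.87%

Real GDP 2019 = 3026.0/1.479 = 2045.98.
Real GDP 2022 = 3567.4/1.647 = 2166.00.
Change = 2166.00/2045.98 − 1 = 0.0587.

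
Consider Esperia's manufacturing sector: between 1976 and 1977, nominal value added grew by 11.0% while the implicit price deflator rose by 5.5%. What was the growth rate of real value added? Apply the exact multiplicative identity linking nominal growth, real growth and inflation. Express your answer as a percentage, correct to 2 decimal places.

5.21%

(1 + g_nom) = (1 + g_real)(1 + π), so g_real = 1.1100 / 1.0550 − 1 = 0.05213.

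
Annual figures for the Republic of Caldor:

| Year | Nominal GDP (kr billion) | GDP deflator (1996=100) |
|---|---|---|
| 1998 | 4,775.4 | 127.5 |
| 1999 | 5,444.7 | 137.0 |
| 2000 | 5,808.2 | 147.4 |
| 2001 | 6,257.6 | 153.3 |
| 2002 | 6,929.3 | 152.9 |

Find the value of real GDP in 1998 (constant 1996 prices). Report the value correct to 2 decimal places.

Real GDP 1998 = 4775.4 / 1.275 = 3745.41.

kr 3,745.41 billion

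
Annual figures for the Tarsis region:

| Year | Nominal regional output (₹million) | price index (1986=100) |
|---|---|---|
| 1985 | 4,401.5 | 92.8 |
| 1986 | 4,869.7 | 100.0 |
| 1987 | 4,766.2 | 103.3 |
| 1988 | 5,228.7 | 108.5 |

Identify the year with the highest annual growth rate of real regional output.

1986: real = 4869.7/1.000 = 4869.70; growth vs 1985 (4743.00) = 2.67%.
1987: real = 4766.2/1.033 = 4613.94; growth vs 1986 (4869.70) = -5.25%.
1988: real = 5228.7/1.085 = 4819.08; growth vs 1987 (4613.94) = 4.45%.

1988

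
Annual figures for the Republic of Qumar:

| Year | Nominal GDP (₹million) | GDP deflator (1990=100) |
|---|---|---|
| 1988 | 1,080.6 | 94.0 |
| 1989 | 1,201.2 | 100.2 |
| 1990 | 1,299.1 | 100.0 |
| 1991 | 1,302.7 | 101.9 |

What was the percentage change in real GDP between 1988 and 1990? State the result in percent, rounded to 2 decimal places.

13.01%

Real GDP 1988 = 1080.6/0.940 = 1149.57.
Real GDP 1990 = 1299.1/1.000 = 1299.10.
Change = 1299.10/1149.57 − 1 = 0.1301.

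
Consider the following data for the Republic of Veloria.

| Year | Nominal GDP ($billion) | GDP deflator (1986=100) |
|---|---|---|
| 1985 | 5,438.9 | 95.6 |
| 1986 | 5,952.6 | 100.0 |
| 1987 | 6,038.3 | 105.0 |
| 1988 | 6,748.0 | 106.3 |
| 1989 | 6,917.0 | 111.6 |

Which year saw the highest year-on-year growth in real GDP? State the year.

1988

1986: real = 5952.6/1.000 = 5952.60; growth vs 1985 (5689.23) = 4.63%.
1987: real = 6038.3/1.050 = 5750.76; growth vs 1986 (5952.60) = -3.39%.
1988: real = 6748.0/1.063 = 6348.07; growth vs 1987 (5750.76) = 10.39%.
1989: real = 6917.0/1.116 = 6198.03; growth vs 1988 (6348.07) = -2.36%.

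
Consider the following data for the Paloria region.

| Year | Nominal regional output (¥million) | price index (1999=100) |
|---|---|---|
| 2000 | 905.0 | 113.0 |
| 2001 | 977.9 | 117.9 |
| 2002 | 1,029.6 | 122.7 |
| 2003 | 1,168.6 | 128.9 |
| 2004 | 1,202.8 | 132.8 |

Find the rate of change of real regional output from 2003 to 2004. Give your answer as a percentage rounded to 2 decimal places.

-0.10%

Real regional output 2003 = 1168.6/1.289 = 906.59.
Real regional output 2004 = 1202.8/1.328 = 905.72.
Change = 905.72/906.59 − 1 = -0.0010.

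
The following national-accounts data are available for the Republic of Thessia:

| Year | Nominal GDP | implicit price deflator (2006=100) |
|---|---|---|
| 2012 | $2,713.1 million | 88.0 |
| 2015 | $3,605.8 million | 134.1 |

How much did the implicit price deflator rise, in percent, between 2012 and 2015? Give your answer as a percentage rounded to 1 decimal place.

52.4%

Price-level change = 134.1 / 88.0 − 1 = 0.5239.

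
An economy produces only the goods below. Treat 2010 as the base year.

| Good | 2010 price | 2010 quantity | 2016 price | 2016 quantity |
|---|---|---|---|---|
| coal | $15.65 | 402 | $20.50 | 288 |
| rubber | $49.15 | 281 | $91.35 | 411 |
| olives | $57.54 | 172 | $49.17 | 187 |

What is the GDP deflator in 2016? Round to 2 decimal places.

Nominal GDP 2016 = 20.50·288 + 91.35·411 + 49.17·187 = 52643.64.
Real GDP 2016 (at 2010 prices) = 15.65·288 + 49.15·411 + 57.54·187 = 35467.83.
Deflator = Nominal/Real × 100 = 52643.64/35467.83 × 100 = 148.426.

148.43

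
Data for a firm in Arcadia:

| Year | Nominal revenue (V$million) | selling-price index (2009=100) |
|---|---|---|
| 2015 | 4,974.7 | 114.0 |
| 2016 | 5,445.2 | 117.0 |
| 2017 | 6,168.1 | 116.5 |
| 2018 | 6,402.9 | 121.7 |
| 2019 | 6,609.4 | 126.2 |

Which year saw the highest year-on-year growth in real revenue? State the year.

2017

2016: real = 5445.2/1.170 = 4654.02; growth vs 2015 (4363.77) = 6.65%.
2017: real = 6168.1/1.165 = 5294.51; growth vs 2016 (4654.02) = 13.76%.
2018: real = 6402.9/1.217 = 5261.22; growth vs 2017 (5294.51) = -0.63%.
2019: real = 6609.4/1.262 = 5237.24; growth vs 2018 (5261.22) = -0.46%.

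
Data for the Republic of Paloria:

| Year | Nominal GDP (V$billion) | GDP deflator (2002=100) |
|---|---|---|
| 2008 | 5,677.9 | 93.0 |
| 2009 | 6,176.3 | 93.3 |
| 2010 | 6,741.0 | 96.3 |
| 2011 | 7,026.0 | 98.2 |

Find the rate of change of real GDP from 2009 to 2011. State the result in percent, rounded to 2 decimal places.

Real GDP 2009 = 6176.3/0.933 = 6619.83.
Real GDP 2011 = 7026.0/0.982 = 7154.79.
Change = 7154.79/6619.83 − 1 = 0.0808.

8.08%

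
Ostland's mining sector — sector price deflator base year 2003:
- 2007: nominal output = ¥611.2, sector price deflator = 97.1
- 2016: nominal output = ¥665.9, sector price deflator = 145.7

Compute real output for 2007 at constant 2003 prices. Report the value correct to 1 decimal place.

¥629.5

Real output = Nominal / (sector price deflator/100) = 611.2 / 0.971 = 629.45.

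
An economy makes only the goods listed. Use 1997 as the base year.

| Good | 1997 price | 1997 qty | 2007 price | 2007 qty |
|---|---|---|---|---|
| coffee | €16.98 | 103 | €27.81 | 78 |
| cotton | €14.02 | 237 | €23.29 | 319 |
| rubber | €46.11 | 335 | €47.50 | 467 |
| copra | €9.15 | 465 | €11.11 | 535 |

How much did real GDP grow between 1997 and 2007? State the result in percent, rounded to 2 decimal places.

30.08%

Real GDP 1997 = Nominal GDP 1997 = 16.98·103 + 14.02·237 + 46.11·335 + 9.15·465 = 24773.28.
Real GDP 2007 (at 1997 prices) = 16.98·78 + 14.02·319 + 46.11·467 + 9.15·535 = 32225.44.
Real growth = 32225.44/24773.28 − 1 = 0.3008.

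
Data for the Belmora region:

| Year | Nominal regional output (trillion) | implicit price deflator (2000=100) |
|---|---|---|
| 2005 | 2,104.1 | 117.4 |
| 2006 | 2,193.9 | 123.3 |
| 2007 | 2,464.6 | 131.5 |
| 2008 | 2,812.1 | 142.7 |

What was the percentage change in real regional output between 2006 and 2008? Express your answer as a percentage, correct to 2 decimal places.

Real regional output 2006 = 2193.9/1.233 = 1779.32.
Real regional output 2008 = 2812.1/1.427 = 1970.64.
Change = 1970.64/1779.32 − 1 = 0.1075.

10.75%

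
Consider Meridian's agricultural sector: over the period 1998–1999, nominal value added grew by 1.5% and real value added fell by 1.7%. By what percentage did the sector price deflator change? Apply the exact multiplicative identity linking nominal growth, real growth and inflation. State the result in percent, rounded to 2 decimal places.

(1 + g_nom) = (1 + g_real)(1 + π), so π = 1.0150 / 0.9830 − 1 = 0.03255.

3.26%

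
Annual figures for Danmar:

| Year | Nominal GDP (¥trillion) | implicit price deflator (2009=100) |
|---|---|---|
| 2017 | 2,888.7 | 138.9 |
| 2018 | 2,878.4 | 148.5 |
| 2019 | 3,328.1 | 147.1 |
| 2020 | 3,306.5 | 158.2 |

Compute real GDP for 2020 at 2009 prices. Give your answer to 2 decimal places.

Real GDP 2020 = 3306.5 / 1.582 = 2090.08.

¥2,090.08 trillion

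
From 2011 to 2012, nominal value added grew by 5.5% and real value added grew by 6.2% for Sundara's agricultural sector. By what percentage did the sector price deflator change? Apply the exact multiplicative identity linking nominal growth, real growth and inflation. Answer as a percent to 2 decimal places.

(1 + g_nom) = (1 + g_real)(1 + π), so π = 1.0550 / 1.0620 − 1 = -0.00659.

-0.66%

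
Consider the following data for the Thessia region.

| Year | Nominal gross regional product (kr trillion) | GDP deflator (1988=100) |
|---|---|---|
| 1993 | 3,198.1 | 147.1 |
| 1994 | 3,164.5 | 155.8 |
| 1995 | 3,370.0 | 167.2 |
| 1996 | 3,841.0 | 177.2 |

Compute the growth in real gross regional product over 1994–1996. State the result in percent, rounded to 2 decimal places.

Real gross regional product 1994 = 3164.5/1.558 = 2031.13.
Real gross regional product 1996 = 3841.0/1.772 = 2167.61.
Change = 2167.61/2031.13 − 1 = 0.0672.

6.72%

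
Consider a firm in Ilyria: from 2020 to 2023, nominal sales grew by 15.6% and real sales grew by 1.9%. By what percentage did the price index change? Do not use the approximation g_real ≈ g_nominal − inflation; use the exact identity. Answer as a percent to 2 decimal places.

(1 + g_nom) = (1 + g_real)(1 + π), so π = 1.1560 / 1.0190 − 1 = 0.13445.

13.44%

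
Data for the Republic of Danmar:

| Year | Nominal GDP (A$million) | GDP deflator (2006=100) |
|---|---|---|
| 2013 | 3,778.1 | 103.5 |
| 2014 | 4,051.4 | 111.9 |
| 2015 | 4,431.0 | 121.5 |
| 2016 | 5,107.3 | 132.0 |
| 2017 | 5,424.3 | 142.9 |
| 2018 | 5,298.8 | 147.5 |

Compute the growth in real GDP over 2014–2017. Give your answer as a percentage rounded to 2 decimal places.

4.84%

Real GDP 2014 = 4051.4/1.119 = 3620.55.
Real GDP 2017 = 5424.3/1.429 = 3795.87.
Change = 3795.87/3620.55 − 1 = 0.0484.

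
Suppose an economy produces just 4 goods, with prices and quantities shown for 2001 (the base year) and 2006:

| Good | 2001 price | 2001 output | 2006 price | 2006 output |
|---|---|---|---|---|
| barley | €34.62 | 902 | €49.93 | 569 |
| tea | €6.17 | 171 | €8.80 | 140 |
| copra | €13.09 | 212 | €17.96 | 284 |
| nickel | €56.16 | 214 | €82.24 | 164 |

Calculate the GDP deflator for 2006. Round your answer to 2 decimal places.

Nominal GDP 2006 = 49.93·569 + 8.80·140 + 17.96·284 + 82.24·164 = 48230.17.
Real GDP 2006 (at 2001 prices) = 34.62·569 + 6.17·140 + 13.09·284 + 56.16·164 = 33490.38.
Deflator = Nominal/Real × 100 = 48230.17/33490.38 × 100 = 144.012.

144.01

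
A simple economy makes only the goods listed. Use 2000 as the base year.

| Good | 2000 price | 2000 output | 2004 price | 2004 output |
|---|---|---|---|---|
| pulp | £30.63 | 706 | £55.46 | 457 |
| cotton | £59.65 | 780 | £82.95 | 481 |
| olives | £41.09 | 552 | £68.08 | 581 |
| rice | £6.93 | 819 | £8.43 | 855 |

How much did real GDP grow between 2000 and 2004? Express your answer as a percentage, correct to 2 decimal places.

-24.89%

Real GDP 2000 = Nominal GDP 2000 = 30.63·706 + 59.65·780 + 41.09·552 + 6.93·819 = 96509.13.
Real GDP 2004 (at 2000 prices) = 30.63·457 + 59.65·481 + 41.09·581 + 6.93·855 = 72488.00.
Real growth = 72488.00/96509.13 − 1 = -0.2489.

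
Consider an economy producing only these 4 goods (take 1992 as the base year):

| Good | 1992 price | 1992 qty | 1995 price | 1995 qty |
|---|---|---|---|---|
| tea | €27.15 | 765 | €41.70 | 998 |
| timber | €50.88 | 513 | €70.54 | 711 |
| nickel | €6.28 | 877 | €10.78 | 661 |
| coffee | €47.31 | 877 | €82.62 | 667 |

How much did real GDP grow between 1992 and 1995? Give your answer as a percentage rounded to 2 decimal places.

5.44%

Real GDP 1992 = Nominal GDP 1992 = 27.15·765 + 50.88·513 + 6.28·877 + 47.31·877 = 93869.62.
Real GDP 1995 (at 1992 prices) = 27.15·998 + 50.88·711 + 6.28·661 + 47.31·667 = 98978.23.
Real growth = 98978.23/93869.62 − 1 = 0.0544.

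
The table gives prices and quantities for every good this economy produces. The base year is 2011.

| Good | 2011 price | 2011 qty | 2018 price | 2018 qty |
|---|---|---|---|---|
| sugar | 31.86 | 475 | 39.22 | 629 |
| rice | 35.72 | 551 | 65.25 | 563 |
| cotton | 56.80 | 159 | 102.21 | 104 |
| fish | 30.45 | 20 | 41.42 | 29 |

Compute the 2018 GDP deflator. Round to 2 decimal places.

156.02

Nominal GDP 2018 = 39.22·629 + 65.25·563 + 102.21·104 + 41.42·29 = 73236.15.
Real GDP 2018 (at 2011 prices) = 31.86·629 + 35.72·563 + 56.80·104 + 30.45·29 = 46940.55.
Deflator = Nominal/Real × 100 = 73236.15/46940.55 × 100 = 156.019.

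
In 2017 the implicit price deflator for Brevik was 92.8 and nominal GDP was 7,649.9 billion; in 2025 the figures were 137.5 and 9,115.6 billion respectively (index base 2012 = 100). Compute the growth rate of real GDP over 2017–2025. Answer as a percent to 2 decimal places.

-19.58%

Real GDP 2017 = 7649.9 / 0.928 = 8243.43.
Real GDP 2025 = 9115.6 / 1.375 = 6629.53.
Real growth = 6629.53 / 8243.43 − 1 = -0.1958.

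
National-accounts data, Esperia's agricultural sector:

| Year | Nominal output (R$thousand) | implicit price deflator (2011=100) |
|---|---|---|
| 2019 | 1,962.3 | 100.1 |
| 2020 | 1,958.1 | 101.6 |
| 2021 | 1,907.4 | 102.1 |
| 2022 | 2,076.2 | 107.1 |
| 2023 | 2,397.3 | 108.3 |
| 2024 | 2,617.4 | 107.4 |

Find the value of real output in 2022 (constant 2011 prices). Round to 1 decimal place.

R$1,938.6 thousand

Real output 2022 = 2076.2 / 1.071 = 1938.56.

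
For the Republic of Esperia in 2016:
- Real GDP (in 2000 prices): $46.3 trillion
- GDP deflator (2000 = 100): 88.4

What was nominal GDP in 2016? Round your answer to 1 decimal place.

$40.9 trillion

Nominal GDP = Real × (GDP deflator/100) = 46.3 × 0.884 = 40.93.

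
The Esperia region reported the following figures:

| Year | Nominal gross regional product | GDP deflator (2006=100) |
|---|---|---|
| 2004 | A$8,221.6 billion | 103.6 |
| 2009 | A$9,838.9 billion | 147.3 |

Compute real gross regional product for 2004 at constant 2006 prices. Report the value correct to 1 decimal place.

Real gross regional product = Nominal / (GDP deflator/100) = 8221.6 / 1.036 = 7935.91.

A$7,935.9 billion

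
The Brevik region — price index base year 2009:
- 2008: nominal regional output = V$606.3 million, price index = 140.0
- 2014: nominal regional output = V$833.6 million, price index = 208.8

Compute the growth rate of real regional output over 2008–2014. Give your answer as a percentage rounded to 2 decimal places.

Deflate each year: 2008 → 606.3/1.400 = 433.07; 2014 → 833.6/2.088 = 399.23.
So real regional output changed by 399.23/433.07 − 1 = -0.0781, i.e. -7.81%.

-7.81%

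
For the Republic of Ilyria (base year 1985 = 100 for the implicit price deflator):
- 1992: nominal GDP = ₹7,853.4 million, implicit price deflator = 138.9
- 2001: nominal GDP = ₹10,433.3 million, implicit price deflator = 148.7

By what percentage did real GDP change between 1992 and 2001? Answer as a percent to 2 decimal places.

24.10%

Real GDP 1992 = 7853.4 / 1.389 = 5654.00.
Real GDP 2001 = 10433.3 / 1.487 = 7016.34.
Real growth = 7016.34 / 5654.00 − 1 = 0.2410.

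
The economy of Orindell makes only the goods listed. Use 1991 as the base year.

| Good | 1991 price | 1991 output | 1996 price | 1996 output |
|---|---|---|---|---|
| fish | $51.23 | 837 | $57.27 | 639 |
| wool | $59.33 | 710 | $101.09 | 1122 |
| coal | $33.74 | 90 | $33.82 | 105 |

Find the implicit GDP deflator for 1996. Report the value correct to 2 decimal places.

149.32

Nominal GDP 1996 = 57.27·639 + 101.09·1122 + 33.82·105 = 153569.61.
Real GDP 1996 (at 1991 prices) = 51.23·639 + 59.33·1122 + 33.74·105 = 102846.93.
Deflator = Nominal/Real × 100 = 153569.61/102846.93 × 100 = 149.319.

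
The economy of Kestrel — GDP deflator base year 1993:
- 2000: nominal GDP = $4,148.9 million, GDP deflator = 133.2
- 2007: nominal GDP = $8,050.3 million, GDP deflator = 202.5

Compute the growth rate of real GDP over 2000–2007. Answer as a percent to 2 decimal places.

27.63%

Real GDP 2000 = 4148.9 / 1.332 = 3114.79.
Real GDP 2007 = 8050.3 / 2.025 = 3975.46.
Real growth = 3975.46 / 3114.79 − 1 = 0.2763.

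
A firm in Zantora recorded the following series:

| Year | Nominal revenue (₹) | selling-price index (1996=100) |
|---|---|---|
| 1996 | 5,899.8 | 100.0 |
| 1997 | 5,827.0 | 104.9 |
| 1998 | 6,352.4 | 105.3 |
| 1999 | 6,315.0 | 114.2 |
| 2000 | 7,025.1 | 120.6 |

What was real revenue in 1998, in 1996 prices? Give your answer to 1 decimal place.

Real revenue 1998 = 6352.4 / 1.053 = 6032.67.

₹6,032.7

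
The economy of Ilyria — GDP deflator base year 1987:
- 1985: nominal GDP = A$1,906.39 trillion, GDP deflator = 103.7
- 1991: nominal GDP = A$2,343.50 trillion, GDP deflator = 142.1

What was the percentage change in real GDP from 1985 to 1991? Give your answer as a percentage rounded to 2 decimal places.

-10.29%

Deflate each year: 1985 → 1906.39/1.037 = 1838.37; 1991 → 2343.50/1.421 = 1649.19.
So real GDP changed by 1649.19/1838.37 − 1 = -0.1029, i.e. -10.29%.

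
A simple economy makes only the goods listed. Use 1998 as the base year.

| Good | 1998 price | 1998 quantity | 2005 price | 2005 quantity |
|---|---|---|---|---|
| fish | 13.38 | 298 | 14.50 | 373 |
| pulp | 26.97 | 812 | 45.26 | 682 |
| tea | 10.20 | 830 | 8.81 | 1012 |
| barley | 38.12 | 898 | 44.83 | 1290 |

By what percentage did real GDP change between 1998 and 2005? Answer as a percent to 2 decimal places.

Real GDP 1998 = Nominal GDP 1998 = 13.38·298 + 26.97·812 + 10.20·830 + 38.12·898 = 68584.64.
Real GDP 2005 (at 1998 prices) = 13.38·373 + 26.97·682 + 10.20·1012 + 38.12·1290 = 82881.48.
Real growth = 82881.48/68584.64 − 1 = 0.2085.

20.85%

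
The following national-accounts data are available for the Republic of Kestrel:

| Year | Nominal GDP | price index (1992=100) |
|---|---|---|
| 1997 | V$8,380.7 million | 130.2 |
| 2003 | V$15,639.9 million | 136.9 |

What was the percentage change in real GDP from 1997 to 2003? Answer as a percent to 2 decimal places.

77.48%

Deflate each year: 1997 → 8380.7/1.302 = 6436.79; 2003 → 15639.9/1.369 = 11424.32.
So real GDP changed by 11424.32/6436.79 − 1 = 0.7748, i.e. 77.48%.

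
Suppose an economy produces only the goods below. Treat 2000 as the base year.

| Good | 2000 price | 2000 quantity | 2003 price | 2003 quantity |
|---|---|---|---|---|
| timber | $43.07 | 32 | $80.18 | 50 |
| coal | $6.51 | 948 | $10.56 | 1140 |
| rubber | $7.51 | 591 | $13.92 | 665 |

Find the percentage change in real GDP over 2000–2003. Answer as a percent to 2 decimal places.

21.53%

Real GDP 2000 = Nominal GDP 2000 = 43.07·32 + 6.51·948 + 7.51·591 = 11988.13.
Real GDP 2003 (at 2000 prices) = 43.07·50 + 6.51·1140 + 7.51·665 = 14569.05.
Real growth = 14569.05/11988.13 − 1 = 0.2153.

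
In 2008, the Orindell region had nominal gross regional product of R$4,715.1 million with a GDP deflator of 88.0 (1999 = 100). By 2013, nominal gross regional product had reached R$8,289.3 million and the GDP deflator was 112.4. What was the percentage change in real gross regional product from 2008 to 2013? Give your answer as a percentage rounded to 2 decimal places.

37.64%

Deflate each year: 2008 → 4715.1/0.880 = 5358.07; 2013 → 8289.3/1.124 = 7374.82.
So real gross regional product changed by 7374.82/5358.07 − 1 = 0.3764, i.e. 37.64%.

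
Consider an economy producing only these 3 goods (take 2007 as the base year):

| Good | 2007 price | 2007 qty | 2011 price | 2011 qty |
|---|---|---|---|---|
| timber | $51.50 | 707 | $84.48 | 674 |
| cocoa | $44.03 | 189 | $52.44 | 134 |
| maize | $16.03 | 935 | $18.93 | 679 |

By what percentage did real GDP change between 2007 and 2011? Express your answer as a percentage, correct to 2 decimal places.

-13.77%

Real GDP 2007 = Nominal GDP 2007 = 51.50·707 + 44.03·189 + 16.03·935 = 59720.22.
Real GDP 2011 (at 2007 prices) = 51.50·674 + 44.03·134 + 16.03·679 = 51495.39.
Real growth = 51495.39/59720.22 − 1 = -0.1377.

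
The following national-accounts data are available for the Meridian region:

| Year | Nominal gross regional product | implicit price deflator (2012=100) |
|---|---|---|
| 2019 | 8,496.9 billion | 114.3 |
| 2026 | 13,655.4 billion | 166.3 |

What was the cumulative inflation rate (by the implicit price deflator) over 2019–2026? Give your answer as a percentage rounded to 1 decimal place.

Price-level change = 166.3 / 114.3 − 1 = 0.4549.

45.5%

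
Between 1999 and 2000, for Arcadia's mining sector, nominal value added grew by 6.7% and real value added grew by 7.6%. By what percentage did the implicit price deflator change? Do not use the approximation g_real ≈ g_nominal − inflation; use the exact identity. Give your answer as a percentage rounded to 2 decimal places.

-0.84%

(1 + g_nom) = (1 + g_real)(1 + π), so π = 1.0670 / 1.0760 − 1 = -0.00836.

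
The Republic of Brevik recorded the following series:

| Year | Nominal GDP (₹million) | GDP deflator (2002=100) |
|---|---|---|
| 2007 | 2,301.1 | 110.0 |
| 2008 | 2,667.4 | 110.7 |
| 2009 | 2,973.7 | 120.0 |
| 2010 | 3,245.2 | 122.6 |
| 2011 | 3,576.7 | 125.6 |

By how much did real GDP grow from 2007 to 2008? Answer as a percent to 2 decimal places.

Real GDP 2007 = 2301.1/1.100 = 2091.91.
Real GDP 2008 = 2667.4/1.107 = 2409.58.
Change = 2409.58/2091.91 − 1 = 0.1519.

15.19%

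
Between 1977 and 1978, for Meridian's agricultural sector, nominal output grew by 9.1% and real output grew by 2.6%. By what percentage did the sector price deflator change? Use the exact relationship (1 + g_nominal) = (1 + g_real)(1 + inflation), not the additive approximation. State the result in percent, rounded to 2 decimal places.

(1 + g_nom) = (1 + g_real)(1 + π), so π = 1.0910 / 1.0260 − 1 = 0.06335.

6.34%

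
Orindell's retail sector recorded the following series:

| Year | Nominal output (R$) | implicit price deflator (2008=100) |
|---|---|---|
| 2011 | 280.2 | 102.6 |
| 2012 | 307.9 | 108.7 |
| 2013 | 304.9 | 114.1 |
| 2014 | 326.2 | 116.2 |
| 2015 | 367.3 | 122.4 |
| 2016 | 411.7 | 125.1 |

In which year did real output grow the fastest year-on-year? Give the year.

2012: real = 307.9/1.087 = 283.26; growth vs 2011 (273.10) = 3.72%.
2013: real = 304.9/1.141 = 267.22; growth vs 2012 (283.26) = -5.66%.
2014: real = 326.2/1.162 = 280.72; growth vs 2013 (267.22) = 5.05%.
2015: real = 367.3/1.224 = 300.08; growth vs 2014 (280.72) = 6.90%.
2016: real = 411.7/1.251 = 329.10; growth vs 2015 (300.08) = 9.67%.

2016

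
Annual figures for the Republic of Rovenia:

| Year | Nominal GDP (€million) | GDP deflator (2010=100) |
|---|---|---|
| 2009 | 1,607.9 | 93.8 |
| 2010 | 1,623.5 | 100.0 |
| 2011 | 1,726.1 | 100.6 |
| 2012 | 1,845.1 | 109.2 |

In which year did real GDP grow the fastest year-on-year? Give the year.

2011

2010: real = 1623.5/1.000 = 1623.50; growth vs 2009 (1714.18) = -5.29%.
2011: real = 1726.1/1.006 = 1715.81; growth vs 2010 (1623.50) = 5.69%.
2012: real = 1845.1/1.092 = 1689.65; growth vs 2011 (1715.81) = -1.52%.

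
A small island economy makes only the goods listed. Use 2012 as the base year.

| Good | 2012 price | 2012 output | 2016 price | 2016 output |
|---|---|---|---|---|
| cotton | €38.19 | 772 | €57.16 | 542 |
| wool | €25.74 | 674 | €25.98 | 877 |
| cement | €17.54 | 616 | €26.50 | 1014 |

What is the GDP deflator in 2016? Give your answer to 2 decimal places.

132.06

Nominal GDP 2016 = 57.16·542 + 25.98·877 + 26.50·1014 = 80636.18.
Real GDP 2016 (at 2012 prices) = 38.19·542 + 25.74·877 + 17.54·1014 = 61058.52.
Deflator = Nominal/Real × 100 = 80636.18/61058.52 × 100 = 132.064.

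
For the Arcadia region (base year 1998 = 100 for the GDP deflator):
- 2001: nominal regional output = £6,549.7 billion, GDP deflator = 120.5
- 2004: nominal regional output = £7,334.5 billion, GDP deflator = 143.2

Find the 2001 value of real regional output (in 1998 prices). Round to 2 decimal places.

£5,435.44 billion

Real regional output = Nominal / (GDP deflator/100) = 6549.7 / 1.205 = 5435.44.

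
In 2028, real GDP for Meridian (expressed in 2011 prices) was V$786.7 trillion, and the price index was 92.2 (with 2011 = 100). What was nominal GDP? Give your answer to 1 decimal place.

Nominal GDP = Real × (price index/100) = 786.7 × 0.922 = 725.34.

V$725.3 trillion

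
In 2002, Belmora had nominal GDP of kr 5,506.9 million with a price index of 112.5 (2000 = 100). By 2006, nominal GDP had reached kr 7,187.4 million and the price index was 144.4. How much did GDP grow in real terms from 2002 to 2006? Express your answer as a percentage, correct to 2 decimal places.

1.68%

Real GDP 2002 = 5506.9 / 1.125 = 4895.02.
Real GDP 2006 = 7187.4 / 1.444 = 4977.42.
Real growth = 4977.42 / 4895.02 − 1 = 0.0168.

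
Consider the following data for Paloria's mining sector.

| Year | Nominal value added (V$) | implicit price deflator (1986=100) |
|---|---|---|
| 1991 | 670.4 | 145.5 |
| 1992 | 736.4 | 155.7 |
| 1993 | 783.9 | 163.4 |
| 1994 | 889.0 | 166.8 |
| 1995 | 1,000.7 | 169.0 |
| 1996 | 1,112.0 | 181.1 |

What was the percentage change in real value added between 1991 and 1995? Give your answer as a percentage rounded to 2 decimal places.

Real value added 1991 = 670.4/1.455 = 460.76.
Real value added 1995 = 1000.7/1.690 = 592.13.
Change = 592.13/460.76 − 1 = 0.2851.

28.51%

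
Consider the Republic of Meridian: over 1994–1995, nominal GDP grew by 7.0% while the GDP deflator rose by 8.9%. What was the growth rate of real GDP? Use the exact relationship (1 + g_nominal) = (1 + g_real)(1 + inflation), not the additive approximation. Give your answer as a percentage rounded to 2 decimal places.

-1.74%

(1 + g_nom) = (1 + g_real)(1 + π), so g_real = 1.0700 / 1.0890 − 1 = -0.01745.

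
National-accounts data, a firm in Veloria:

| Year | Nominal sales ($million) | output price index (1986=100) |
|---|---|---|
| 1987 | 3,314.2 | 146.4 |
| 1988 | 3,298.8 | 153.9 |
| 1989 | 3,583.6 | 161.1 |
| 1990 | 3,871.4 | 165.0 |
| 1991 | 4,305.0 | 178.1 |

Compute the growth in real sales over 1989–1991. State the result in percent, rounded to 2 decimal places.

Real sales 1989 = 3583.6/1.611 = 2224.46.
Real sales 1991 = 4305.0/1.781 = 2417.18.
Change = 2417.18/2224.46 − 1 = 0.0866.

8.66%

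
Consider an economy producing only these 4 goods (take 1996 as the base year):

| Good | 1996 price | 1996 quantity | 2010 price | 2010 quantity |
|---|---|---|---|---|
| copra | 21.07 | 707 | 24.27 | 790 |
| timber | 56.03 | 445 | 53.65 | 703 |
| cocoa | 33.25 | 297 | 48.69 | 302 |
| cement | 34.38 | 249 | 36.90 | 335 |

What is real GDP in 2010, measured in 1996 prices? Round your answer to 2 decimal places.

77593.19

Real GDP 2010 = Σ (p_1996 × q_2010) = 21.07·790 + 56.03·703 + 33.25·302 + 34.38·335 = 77593.19.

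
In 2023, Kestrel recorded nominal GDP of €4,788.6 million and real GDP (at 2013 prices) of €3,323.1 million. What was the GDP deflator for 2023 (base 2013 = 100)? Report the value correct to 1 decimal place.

144.1

GDP deflator = (Nominal / Real) × 100 = 4788.6 / 3323.1 × 100 = 144.10.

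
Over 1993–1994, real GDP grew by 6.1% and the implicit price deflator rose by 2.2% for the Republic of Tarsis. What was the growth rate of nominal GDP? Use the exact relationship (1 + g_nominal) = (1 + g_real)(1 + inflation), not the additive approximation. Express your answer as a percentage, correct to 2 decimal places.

8.43%

(1 + g_nom) = (1 + g_real)(1 + π) = 1.0610 × 1.0220 = 1.08434.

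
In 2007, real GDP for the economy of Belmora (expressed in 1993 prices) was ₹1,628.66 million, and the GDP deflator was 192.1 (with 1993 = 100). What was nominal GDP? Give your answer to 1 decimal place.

₹3,128.7 million

Nominal GDP = Real × (GDP deflator/100) = 1628.66 × 1.921 = 3128.66.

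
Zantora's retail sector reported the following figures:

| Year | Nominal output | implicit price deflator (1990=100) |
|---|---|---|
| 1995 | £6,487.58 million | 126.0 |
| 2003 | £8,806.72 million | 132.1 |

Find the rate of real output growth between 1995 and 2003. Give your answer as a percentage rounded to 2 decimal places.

29.48%

Real output 1995 = 6487.58 / 1.260 = 5148.87.
Real output 2003 = 8806.72 / 1.321 = 6666.71.
Real growth = 6666.71 / 5148.87 − 1 = 0.2948.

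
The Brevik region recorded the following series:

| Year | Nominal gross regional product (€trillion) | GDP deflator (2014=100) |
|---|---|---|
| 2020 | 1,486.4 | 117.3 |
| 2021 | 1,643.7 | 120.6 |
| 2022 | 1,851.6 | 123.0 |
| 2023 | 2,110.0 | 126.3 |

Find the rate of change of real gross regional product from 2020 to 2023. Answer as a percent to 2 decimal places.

Real gross regional product 2020 = 1486.4/1.173 = 1267.18.
Real gross regional product 2023 = 2110.0/1.263 = 1670.63.
Change = 1670.63/1267.18 − 1 = 0.3184.

31.84%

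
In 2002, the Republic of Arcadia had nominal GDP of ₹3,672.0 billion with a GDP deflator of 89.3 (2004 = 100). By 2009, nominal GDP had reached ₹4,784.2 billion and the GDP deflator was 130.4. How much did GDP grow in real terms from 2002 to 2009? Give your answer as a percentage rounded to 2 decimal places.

Deflate each year: 2002 → 3672.0/0.893 = 4111.98; 2009 → 4784.2/1.304 = 3668.87.
So real GDP changed by 3668.87/4111.98 − 1 = -0.1078, i.e. -10.78%.

-10.78%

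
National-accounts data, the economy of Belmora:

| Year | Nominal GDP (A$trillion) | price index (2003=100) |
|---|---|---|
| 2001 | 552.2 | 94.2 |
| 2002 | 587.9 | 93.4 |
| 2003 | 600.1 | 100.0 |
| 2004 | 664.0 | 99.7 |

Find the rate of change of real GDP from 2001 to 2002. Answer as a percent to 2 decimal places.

Real GDP 2001 = 552.2/0.942 = 586.20.
Real GDP 2002 = 587.9/0.934 = 629.44.
Change = 629.44/586.20 − 1 = 0.0738.

7.38%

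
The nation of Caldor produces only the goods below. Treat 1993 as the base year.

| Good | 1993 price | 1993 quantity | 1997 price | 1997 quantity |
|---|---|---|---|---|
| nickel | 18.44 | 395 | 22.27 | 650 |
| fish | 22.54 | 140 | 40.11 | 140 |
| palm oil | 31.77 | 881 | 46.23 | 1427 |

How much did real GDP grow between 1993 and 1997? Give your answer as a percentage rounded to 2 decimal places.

Real GDP 1993 = Nominal GDP 1993 = 18.44·395 + 22.54·140 + 31.77·881 = 38428.77.
Real GDP 1997 (at 1993 prices) = 18.44·650 + 22.54·140 + 31.77·1427 = 60477.39.
Real growth = 60477.39/38428.77 − 1 = 0.5738.

57.38%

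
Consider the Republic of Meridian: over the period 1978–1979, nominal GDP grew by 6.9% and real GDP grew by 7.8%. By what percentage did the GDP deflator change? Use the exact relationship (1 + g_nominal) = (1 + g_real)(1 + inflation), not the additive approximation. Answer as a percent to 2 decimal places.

(1 + g_nom) = (1 + g_real)(1 + π), so π = 1.0690 / 1.0780 − 1 = -0.00835.

-0.83%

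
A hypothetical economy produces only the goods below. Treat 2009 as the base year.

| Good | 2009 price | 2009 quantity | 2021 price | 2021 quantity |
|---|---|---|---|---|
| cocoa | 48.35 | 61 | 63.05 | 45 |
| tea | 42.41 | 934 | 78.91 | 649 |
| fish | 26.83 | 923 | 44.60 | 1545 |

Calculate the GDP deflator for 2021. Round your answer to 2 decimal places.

Nominal GDP 2021 = 63.05·45 + 78.91·649 + 44.60·1545 = 122956.84.
Real GDP 2021 (at 2009 prices) = 48.35·45 + 42.41·649 + 26.83·1545 = 71152.19.
Deflator = Nominal/Real × 100 = 122956.84/71152.19 × 100 = 172.808.

172.81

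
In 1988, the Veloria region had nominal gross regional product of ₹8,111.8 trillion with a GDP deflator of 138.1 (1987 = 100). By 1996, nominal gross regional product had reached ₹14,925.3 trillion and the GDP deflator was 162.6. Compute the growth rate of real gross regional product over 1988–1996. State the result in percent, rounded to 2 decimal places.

Deflate each year: 1988 → 8111.8/1.381 = 5873.86; 1996 → 14925.3/1.626 = 9179.15.
So real gross regional product changed by 9179.15/5873.86 − 1 = 0.5627, i.e. 56.27%.

56.27%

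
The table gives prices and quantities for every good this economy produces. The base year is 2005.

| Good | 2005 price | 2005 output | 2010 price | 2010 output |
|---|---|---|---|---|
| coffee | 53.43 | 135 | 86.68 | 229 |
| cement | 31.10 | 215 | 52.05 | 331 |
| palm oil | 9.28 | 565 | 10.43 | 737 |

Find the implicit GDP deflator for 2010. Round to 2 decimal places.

152.42

Nominal GDP 2010 = 86.68·229 + 52.05·331 + 10.43·737 = 44765.18.
Real GDP 2010 (at 2005 prices) = 53.43·229 + 31.10·331 + 9.28·737 = 29368.93.
Deflator = Nominal/Real × 100 = 44765.18/29368.93 × 100 = 152.424.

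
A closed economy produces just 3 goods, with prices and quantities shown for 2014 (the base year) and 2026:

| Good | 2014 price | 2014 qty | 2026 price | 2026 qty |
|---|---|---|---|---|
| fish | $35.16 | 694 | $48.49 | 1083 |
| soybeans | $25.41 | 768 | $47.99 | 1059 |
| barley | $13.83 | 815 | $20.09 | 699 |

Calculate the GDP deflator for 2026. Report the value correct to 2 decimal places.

157.23

Nominal GDP 2026 = 48.49·1083 + 47.99·1059 + 20.09·699 = 117378.99.
Real GDP 2026 (at 2014 prices) = 35.16·1083 + 25.41·1059 + 13.83·699 = 74654.64.
Deflator = Nominal/Real × 100 = 117378.99/74654.64 × 100 = 157.229.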